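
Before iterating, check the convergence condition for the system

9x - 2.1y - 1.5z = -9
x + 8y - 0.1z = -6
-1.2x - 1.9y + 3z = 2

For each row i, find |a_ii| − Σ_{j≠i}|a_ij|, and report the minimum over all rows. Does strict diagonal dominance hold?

row 1: |9| − (2.1+1.5) = 5.4
row 2: |8| − (1+0.1) = 6.9
row 3: |3| − (1.2+1.9) = -0.1
minimum over rows = -0.1 → not strictly diagonally dominant

-0.1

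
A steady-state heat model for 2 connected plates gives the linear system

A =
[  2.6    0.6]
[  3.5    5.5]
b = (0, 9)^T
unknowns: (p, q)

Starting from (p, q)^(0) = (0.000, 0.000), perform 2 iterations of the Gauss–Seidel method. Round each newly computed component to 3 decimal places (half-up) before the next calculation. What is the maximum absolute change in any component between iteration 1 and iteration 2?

Iteration 1:
  p = (0 - (0.6)·0.000) / (2.6) = 0.000
  q = (9 - (3.5)·0.000) / (5.5) = 1.636
Iteration 2:
  p = (0 - (0.6)·1.636) / (2.6) = -0.378
  q = (9 - (3.5)·-0.378) / (5.5) = 1.877
Change: (-0.378, 0.241) → max |·| = 0.378

0.378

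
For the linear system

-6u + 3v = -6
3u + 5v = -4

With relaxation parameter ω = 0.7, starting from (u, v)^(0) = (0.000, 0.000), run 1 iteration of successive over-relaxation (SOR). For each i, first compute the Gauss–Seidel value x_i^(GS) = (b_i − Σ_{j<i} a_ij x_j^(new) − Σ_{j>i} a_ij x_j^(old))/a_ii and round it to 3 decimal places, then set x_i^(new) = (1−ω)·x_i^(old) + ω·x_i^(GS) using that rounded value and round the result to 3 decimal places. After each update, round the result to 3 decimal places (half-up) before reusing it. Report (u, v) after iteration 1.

(0.700, -0.854)

Iteration 1:
  u: GS value = (-6 - (3)·0.000) / (-6) = 1.000;  u ← (1−ω)·0.000 + ω·1.000 = 0.700
  v: GS value = (-4 - (3)·0.700) / (5) = -1.220;  v ← (1−ω)·0.000 + ω·-1.220 = -0.854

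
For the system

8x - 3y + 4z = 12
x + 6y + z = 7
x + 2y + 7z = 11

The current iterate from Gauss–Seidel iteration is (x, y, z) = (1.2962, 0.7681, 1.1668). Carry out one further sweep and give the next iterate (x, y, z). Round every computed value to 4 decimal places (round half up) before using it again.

(1.2046, 0.7714, 1.1789)

One sweep:
  x = (12 - (-3)·0.7681 - (4)·1.1668) / (8) = 1.2046
  y = (7 - (1)·1.2046 - (1)·1.1668) / (6) = 0.7714
  z = (11 - (1)·1.2046 - (2)·0.7714) / (7) = 1.1789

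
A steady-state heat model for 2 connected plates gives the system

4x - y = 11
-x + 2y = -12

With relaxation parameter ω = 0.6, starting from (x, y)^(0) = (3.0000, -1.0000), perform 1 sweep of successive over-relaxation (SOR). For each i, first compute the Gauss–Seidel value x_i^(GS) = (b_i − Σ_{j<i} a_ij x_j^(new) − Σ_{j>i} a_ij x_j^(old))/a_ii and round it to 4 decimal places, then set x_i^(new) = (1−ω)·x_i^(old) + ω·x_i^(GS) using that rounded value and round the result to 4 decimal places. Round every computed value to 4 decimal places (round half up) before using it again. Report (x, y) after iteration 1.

Iteration 1:
  x: GS value = (11 - (-1)·-1.0000) / (4) = 2.5000;  x ← (1−ω)·3.0000 + ω·2.5000 = 2.7000
  y: GS value = (-12 - (-1)·2.7000) / (2) = -4.6500;  y ← (1−ω)·-1.0000 + ω·-4.6500 = -3.1900

(2.7000, -3.1900)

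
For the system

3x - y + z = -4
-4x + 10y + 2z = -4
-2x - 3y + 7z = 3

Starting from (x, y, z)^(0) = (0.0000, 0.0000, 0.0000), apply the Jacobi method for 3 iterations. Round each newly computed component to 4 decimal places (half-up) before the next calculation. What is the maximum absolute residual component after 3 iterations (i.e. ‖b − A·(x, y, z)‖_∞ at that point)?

Iteration 1:
  x = (-4 - (-1)·0.0000 - (1)·0.0000) / (3) = -1.3333
  y = (-4 - (-4)·0.0000 - (2)·0.0000) / (10) = -0.4000
  z = (3 - (-2)·0.0000 - (-3)·0.0000) / (7) = 0.4286
Iteration 2:
  x = (-4 - (-1)·-0.4000 - (1)·0.4286) / (3) = -1.6095
  y = (-4 - (-4)·-1.3333 - (2)·0.4286) / (10) = -1.0190
  z = (3 - (-2)·-1.3333 - (-3)·-0.4000) / (7) = -0.1238
Iteration 3:
  x = (-4 - (-1)·-1.0190 - (1)·-0.1238) / (3) = -1.6317
  y = (-4 - (-4)·-1.6095 - (2)·-0.1238) / (10) = -1.0190
  z = (3 - (-2)·-1.6095 - (-3)·-1.0190) / (7) = -0.4680
Residual b − A·x = (0.3441, 0.5992, -0.0444); ∞-norm = 0.5992

0.5992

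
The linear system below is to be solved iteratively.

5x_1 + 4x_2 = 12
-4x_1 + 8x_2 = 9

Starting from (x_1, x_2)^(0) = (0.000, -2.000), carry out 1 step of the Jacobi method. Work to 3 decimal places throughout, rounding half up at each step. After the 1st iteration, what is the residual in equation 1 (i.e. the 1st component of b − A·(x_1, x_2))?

-12.500

Iteration 1:
  x_1 = (12 - (4)·-2.000) / (5) = 4.000
  x_2 = (9 - (-4)·0.000) / (8) = 1.125
Residual b − A·x = (-12.500, 16.000)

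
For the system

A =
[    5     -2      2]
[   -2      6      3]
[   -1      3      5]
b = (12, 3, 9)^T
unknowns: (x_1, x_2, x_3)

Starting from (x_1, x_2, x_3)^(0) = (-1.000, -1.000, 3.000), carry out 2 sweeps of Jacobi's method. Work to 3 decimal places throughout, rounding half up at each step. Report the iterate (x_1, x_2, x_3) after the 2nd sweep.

Iteration 1:
  x_1 = (12 - (-2)·-1.000 - (2)·3.000) / (5) = 0.800
  x_2 = (3 - (-2)·-1.000 - (3)·3.000) / (6) = -1.333
  x_3 = (9 - (-1)·-1.000 - (3)·-1.000) / (5) = 2.200
Iteration 2:
  x_1 = (12 - (-2)·-1.333 - (2)·2.200) / (5) = 0.987
  x_2 = (3 - (-2)·0.800 - (3)·2.200) / (6) = -0.333
  x_3 = (9 - (-1)·0.800 - (3)·-1.333) / (5) = 2.760

(0.987, -0.333, 2.760)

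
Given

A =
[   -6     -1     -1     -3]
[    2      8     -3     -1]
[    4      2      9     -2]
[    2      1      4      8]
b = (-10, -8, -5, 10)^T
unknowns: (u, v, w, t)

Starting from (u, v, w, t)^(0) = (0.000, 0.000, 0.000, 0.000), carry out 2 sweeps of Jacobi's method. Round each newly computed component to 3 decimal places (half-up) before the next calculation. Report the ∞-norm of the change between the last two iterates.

Iteration 1:
  u = (-10 - (-1)·0.000 - (-1)·0.000 - (-3)·0.000) / (-6) = 1.667
  v = (-8 - (2)·0.000 - (-3)·0.000 - (-1)·0.000) / (8) = -1.000
  w = (-5 - (4)·0.000 - (2)·0.000 - (-2)·0.000) / (9) = -0.556
  t = (10 - (2)·0.000 - (1)·0.000 - (4)·0.000) / (8) = 1.250
Iteration 2:
  u = (-10 - (-1)·-1.000 - (-1)·-0.556 - (-3)·1.250) / (-6) = 1.301
  v = (-8 - (2)·1.667 - (-3)·-0.556 - (-1)·1.250) / (8) = -1.469
  w = (-5 - (4)·1.667 - (2)·-1.000 - (-2)·1.250) / (9) = -0.796
  t = (10 - (2)·1.667 - (1)·-1.000 - (4)·-0.556) / (8) = 1.236
Change: (-0.366, -0.469, -0.240, -0.014) → max |·| = 0.469

0.469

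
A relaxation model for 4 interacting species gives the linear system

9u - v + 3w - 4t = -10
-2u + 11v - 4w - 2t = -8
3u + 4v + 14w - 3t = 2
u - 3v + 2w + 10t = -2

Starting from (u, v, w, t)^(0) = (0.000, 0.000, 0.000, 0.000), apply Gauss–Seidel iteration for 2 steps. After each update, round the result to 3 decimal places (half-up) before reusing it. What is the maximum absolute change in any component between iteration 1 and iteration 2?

0.540

Iteration 1:
  u = (-10 - (-1)·0.000 - (3)·0.000 - (-4)·0.000) / (9) = -1.111
  v = (-8 - (-2)·-1.111 - (-4)·0.000 - (-2)·0.000) / (11) = -0.929
  w = (2 - (3)·-1.111 - (4)·-0.929 - (-3)·0.000) / (14) = 0.646
  t = (-2 - (1)·-1.111 - (-3)·-0.929 - (2)·0.646) / (10) = -0.497
Iteration 2:
  u = (-10 - (-1)·-0.929 - (3)·0.646 - (-4)·-0.497) / (9) = -1.651
  v = (-8 - (-2)·-1.651 - (-4)·0.646 - (-2)·-0.497) / (11) = -0.883
  w = (2 - (3)·-1.651 - (4)·-0.883 - (-3)·-0.497) / (14) = 0.642
  t = (-2 - (1)·-1.651 - (-3)·-0.883 - (2)·0.642) / (10) = -0.428
Change: (-0.540, 0.046, -0.004, 0.069) → max |·| = 0.540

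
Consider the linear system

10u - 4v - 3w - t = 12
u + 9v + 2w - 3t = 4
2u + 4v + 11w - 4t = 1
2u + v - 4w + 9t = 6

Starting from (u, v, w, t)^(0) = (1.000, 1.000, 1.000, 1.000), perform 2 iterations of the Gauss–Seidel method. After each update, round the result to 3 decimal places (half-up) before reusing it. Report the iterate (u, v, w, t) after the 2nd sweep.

Iteration 1:
  u = (12 - (-4)·1.000 - (-3)·1.000 - (-1)·1.000) / (10) = 2.000
  v = (4 - (1)·2.000 - (2)·1.000 - (-3)·1.000) / (9) = 0.333
  w = (1 - (2)·2.000 - (4)·0.333 - (-4)·1.000) / (11) = -0.030
  t = (6 - (2)·2.000 - (1)·0.333 - (-4)·-0.030) / (9) = 0.172
Iteration 2:
  u = (12 - (-4)·0.333 - (-3)·-0.030 - (-1)·0.172) / (10) = 1.341
  v = (4 - (1)·1.341 - (2)·-0.030 - (-3)·0.172) / (9) = 0.359
  w = (1 - (2)·1.341 - (4)·0.359 - (-4)·0.172) / (11) = -0.221
  t = (6 - (2)·1.341 - (1)·0.359 - (-4)·-0.221) / (9) = 0.231

(1.341, 0.359, -0.221, 0.231)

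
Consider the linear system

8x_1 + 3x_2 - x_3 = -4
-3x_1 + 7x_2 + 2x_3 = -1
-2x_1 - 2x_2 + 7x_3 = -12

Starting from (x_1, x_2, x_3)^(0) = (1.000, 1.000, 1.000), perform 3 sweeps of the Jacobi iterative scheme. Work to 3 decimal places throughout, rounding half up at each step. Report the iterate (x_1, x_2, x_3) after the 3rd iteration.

Iteration 1:
  x_1 = (-4 - (3)·1.000 - (-1)·1.000) / (8) = -0.750
  x_2 = (-1 - (-3)·1.000 - (2)·1.000) / (7) = 0.000
  x_3 = (-12 - (-2)·1.000 - (-2)·1.000) / (7) = -1.143
Iteration 2:
  x_1 = (-4 - (3)·0.000 - (-1)·-1.143) / (8) = -0.643
  x_2 = (-1 - (-3)·-0.750 - (2)·-1.143) / (7) = -0.138
  x_3 = (-12 - (-2)·-0.750 - (-2)·0.000) / (7) = -1.929
Iteration 3:
  x_1 = (-4 - (3)·-0.138 - (-1)·-1.929) / (8) = -0.689
  x_2 = (-1 - (-3)·-0.643 - (2)·-1.929) / (7) = 0.133
  x_3 = (-12 - (-2)·-0.643 - (-2)·-0.138) / (7) = -1.937

(-0.689, 0.133, -1.937)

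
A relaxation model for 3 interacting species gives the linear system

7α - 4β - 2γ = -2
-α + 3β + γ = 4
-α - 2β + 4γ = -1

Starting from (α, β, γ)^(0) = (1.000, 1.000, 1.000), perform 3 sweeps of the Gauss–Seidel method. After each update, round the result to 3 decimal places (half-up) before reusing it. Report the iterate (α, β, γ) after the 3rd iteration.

(0.645, 1.362, 0.592)

Iteration 1:
  α = (-2 - (-4)·1.000 - (-2)·1.000) / (7) = 0.571
  β = (4 - (-1)·0.571 - (1)·1.000) / (3) = 1.190
  γ = (-1 - (-1)·0.571 - (-2)·1.190) / (4) = 0.488
Iteration 2:
  α = (-2 - (-4)·1.190 - (-2)·0.488) / (7) = 0.534
  β = (4 - (-1)·0.534 - (1)·0.488) / (3) = 1.349
  γ = (-1 - (-1)·0.534 - (-2)·1.349) / (4) = 0.558
Iteration 3:
  α = (-2 - (-4)·1.349 - (-2)·0.558) / (7) = 0.645
  β = (4 - (-1)·0.645 - (1)·0.558) / (3) = 1.362
  γ = (-1 - (-1)·0.645 - (-2)·1.362) / (4) = 0.592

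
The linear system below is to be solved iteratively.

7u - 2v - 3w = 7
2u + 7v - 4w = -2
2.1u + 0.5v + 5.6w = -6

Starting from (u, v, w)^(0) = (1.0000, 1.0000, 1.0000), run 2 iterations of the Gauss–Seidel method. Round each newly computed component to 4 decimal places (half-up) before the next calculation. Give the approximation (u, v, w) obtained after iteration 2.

(0.2148, -1.3163, -1.0345)

Iteration 1:
  u = (7 - (-2)·1.0000 - (-3)·1.0000) / (7) = 1.7143
  v = (-2 - (2)·1.7143 - (-4)·1.0000) / (7) = -0.2041
  w = (-6 - (2.1)·1.7143 - (0.5)·-0.2041) / (5.6) = -1.6961
Iteration 2:
  u = (7 - (-2)·-0.2041 - (-3)·-1.6961) / (7) = 0.2148
  v = (-2 - (2)·0.2148 - (-4)·-1.6961) / (7) = -1.3163
  w = (-6 - (2.1)·0.2148 - (0.5)·-1.3163) / (5.6) = -1.0345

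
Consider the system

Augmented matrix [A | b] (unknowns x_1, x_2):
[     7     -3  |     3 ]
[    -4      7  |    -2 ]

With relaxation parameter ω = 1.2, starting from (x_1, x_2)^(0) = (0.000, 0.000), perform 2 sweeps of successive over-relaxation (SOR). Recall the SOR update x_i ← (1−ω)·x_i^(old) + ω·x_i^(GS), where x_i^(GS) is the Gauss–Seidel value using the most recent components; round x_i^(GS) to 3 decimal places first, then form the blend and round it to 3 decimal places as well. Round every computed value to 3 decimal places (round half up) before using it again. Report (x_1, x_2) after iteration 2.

(0.417, -0.059)

Iteration 1:
  x_1: GS value = (3 - (-3)·0.000) / (7) = 0.429;  x_1 ← (1−ω)·0.000 + ω·0.429 = 0.515
  x_2: GS value = (-2 - (-4)·0.515) / (7) = 0.009;  x_2 ← (1−ω)·0.000 + ω·0.009 = 0.011
Iteration 2:
  x_1: GS value = (3 - (-3)·0.011) / (7) = 0.433;  x_1 ← (1−ω)·0.515 + ω·0.433 = 0.417
  x_2: GS value = (-2 - (-4)·0.417) / (7) = -0.047;  x_2 ← (1−ω)·0.011 + ω·-0.047 = -0.059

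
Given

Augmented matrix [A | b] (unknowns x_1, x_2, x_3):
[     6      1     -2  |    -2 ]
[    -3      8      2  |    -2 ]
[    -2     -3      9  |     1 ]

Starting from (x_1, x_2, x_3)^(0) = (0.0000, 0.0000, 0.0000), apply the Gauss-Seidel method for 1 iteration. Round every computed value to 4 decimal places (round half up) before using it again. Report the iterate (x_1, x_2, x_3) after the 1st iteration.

(-0.3333, -0.3750, -0.0880)

Iteration 1:
  x_1 = (-2 - (1)·0.0000 - (-2)·0.0000) / (6) = -0.3333
  x_2 = (-2 - (-3)·-0.3333 - (2)·0.0000) / (8) = -0.3750
  x_3 = (1 - (-2)·-0.3333 - (-3)·-0.3750) / (9) = -0.0880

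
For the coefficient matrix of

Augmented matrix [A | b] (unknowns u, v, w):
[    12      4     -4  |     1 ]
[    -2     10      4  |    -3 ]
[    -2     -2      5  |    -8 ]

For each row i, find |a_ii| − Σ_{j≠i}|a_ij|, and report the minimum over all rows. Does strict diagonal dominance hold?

1

row 1: |12| − (4+4) = 4
row 2: |10| − (2+4) = 4
row 3: |5| − (2+2) = 1
minimum over rows = 1 → strictly diagonally dominant (convergence guaranteed)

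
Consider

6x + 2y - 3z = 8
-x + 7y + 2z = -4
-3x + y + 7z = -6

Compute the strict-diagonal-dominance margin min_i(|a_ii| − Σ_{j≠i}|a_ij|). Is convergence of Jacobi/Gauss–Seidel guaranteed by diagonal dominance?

row 1: |6| − (2+3) = 1
row 2: |7| − (1+2) = 4
row 3: |7| − (3+1) = 3
minimum over rows = 1 → strictly diagonally dominant (convergence guaranteed)

1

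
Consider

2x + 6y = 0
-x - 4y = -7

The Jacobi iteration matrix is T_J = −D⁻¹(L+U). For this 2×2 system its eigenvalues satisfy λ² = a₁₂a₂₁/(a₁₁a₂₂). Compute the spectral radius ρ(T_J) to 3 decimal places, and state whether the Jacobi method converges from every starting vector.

0.866

a₁₂a₂₁/(a₁₁a₂₂) = (6)·(-1) / ((2)·(-4)) = 0.750000
ρ = √|0.750000| = √0.750000 = 0.866
ρ < 1, so Jacobi converges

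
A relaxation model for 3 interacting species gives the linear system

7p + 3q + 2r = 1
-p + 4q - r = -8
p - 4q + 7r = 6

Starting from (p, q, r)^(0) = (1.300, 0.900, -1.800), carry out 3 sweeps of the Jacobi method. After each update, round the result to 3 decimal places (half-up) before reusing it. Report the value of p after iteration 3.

0.957

Iteration 1:
  p = (1 - (3)·0.900 - (2)·-1.800) / (7) = 0.271
  q = (-8 - (-1)·1.300 - (-1)·-1.800) / (4) = -2.125
  r = (6 - (1)·1.300 - (-4)·0.900) / (7) = 1.186
Iteration 2:
  p = (1 - (3)·-2.125 - (2)·1.186) / (7) = 0.715
  q = (-8 - (-1)·0.271 - (-1)·1.186) / (4) = -1.636
  r = (6 - (1)·0.271 - (-4)·-2.125) / (7) = -0.396
Iteration 3:
  p = (1 - (3)·-1.636 - (2)·-0.396) / (7) = 0.957
  q = (-8 - (-1)·0.715 - (-1)·-0.396) / (4) = -1.920
  r = (6 - (1)·0.715 - (-4)·-1.636) / (7) = -0.180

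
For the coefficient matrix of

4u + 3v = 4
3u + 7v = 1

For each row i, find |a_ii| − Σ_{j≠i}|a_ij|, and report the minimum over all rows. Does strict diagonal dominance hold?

1

row 1: |4| − (3) = 1
row 2: |7| − (3) = 4
minimum over rows = 1 → strictly diagonally dominant (convergence guaranteed)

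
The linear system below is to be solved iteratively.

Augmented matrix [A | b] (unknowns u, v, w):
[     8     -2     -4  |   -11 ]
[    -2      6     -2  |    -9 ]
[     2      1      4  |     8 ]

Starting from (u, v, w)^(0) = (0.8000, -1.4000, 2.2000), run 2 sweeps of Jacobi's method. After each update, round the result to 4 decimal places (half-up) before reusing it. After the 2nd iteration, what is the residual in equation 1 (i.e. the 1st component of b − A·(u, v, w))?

0.8334

Iteration 1:
  u = (-11 - (-2)·-1.4000 - (-4)·2.2000) / (8) = -0.6250
  v = (-9 - (-2)·0.8000 - (-2)·2.2000) / (6) = -0.5000
  w = (8 - (2)·0.8000 - (1)·-1.4000) / (4) = 1.9500
Iteration 2:
  u = (-11 - (-2)·-0.5000 - (-4)·1.9500) / (8) = -0.5250
  v = (-9 - (-2)·-0.6250 - (-2)·1.9500) / (6) = -1.0583
  w = (8 - (2)·-0.6250 - (1)·-0.5000) / (4) = 2.4375
Residual b − A·x = (0.8334, 1.1748, 0.3583)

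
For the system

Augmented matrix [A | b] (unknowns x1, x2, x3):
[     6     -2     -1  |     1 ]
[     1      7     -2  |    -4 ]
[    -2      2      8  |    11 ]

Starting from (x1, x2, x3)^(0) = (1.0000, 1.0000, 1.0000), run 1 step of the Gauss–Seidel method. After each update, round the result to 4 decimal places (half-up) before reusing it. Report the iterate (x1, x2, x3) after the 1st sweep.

(0.6667, -0.3810, 1.6369)

Iteration 1:
  x1 = (1 - (-2)·1.0000 - (-1)·1.0000) / (6) = 0.6667
  x2 = (-4 - (1)·0.6667 - (-2)·1.0000) / (7) = -0.3810
  x3 = (11 - (-2)·0.6667 - (2)·-0.3810) / (8) = 1.6369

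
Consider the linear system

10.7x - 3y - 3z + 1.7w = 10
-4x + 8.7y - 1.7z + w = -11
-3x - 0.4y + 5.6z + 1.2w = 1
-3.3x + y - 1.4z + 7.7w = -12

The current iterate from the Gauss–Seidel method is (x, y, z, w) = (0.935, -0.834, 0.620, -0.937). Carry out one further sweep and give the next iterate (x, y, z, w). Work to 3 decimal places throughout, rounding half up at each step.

(1.023, -0.565, 0.887, -0.885)

One sweep:
  x = (10 - (-3)·-0.834 - (-3)·0.620 - (1.7)·-0.937) / (10.7) = 1.023
  y = (-11 - (-4)·1.023 - (-1.7)·0.620 - (1)·-0.937) / (8.7) = -0.565
  z = (1 - (-3)·1.023 - (-0.4)·-0.565 - (1.2)·-0.937) / (5.6) = 0.887
  w = (-12 - (-3.3)·1.023 - (1)·-0.565 - (-1.4)·0.887) / (7.7) = -0.885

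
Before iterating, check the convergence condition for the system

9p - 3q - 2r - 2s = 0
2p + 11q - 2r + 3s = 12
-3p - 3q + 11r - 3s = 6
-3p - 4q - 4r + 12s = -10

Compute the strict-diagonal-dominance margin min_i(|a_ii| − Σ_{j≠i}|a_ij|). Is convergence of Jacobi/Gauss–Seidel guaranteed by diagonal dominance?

row 1: |9| − (3+2+2) = 2
row 2: |11| − (2+2+3) = 4
row 3: |11| − (3+3+3) = 2
row 4: |12| − (3+4+4) = 1
minimum over rows = 1 → strictly diagonally dominant (convergence guaranteed)

1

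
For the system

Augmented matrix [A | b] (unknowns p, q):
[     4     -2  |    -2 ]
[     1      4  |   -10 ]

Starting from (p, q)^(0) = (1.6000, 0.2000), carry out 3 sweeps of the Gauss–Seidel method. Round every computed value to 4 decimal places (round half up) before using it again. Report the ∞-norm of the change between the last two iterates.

Iteration 1:
  p = (-2 - (-2)·0.2000) / (4) = -0.4000
  q = (-10 - (1)·-0.4000) / (4) = -2.4000
Iteration 2:
  p = (-2 - (-2)·-2.4000) / (4) = -1.7000
  q = (-10 - (1)·-1.7000) / (4) = -2.0750
Iteration 3:
  p = (-2 - (-2)·-2.0750) / (4) = -1.5375
  q = (-10 - (1)·-1.5375) / (4) = -2.1156
Change: (0.1625, -0.0406) → max |·| = 0.1625

0.1625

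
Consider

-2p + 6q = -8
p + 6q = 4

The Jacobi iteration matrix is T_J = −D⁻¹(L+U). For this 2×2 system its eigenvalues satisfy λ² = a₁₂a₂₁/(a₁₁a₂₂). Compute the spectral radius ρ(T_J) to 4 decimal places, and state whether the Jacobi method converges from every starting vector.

a₁₂a₂₁/(a₁₁a₂₂) = (6)·(1) / ((-2)·(6)) = -0.500000
ρ = √|-0.500000| = √0.500000 = 0.7071
ρ < 1, so Jacobi converges

0.7071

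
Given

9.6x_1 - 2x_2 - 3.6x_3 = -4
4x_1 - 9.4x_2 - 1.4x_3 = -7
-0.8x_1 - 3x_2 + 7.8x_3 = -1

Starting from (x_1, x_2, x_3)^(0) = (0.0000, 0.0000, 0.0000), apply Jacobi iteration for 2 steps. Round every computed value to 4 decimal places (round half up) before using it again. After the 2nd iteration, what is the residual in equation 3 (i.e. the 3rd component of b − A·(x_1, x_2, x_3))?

Iteration 1:
  x_1 = (-4 - (-2)·0.0000 - (-3.6)·0.0000) / (9.6) = -0.4167
  x_2 = (-7 - (4)·0.0000 - (-1.4)·0.0000) / (-9.4) = 0.7447
  x_3 = (-1 - (-0.8)·0.0000 - (-3)·0.0000) / (7.8) = -0.1282
Iteration 2:
  x_1 = (-4 - (-2)·0.7447 - (-3.6)·-0.1282) / (9.6) = -0.3096
  x_2 = (-7 - (4)·-0.4167 - (-1.4)·-0.1282) / (-9.4) = 0.5865
  x_3 = (-1 - (-0.8)·-0.4167 - (-3)·0.7447) / (7.8) = 0.1155
Residual b − A·x = (0.5610, -0.0868, -0.3891)

-0.3891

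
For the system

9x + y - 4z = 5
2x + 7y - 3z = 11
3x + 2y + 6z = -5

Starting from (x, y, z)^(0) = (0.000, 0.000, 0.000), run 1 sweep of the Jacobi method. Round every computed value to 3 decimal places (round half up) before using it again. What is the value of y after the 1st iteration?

Iteration 1:
  x = (5 - (1)·0.000 - (-4)·0.000) / (9) = 0.556
  y = (11 - (2)·0.000 - (-3)·0.000) / (7) = 1.571
  z = (-5 - (3)·0.000 - (2)·0.000) / (6) = -0.833

1.571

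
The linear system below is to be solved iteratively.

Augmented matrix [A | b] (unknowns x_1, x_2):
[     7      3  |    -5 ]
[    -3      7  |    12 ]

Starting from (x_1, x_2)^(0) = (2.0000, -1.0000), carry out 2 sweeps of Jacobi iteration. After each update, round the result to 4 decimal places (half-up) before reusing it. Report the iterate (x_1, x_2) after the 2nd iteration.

(-1.8163, 1.5918)

Iteration 1:
  x_1 = (-5 - (3)·-1.0000) / (7) = -0.2857
  x_2 = (12 - (-3)·2.0000) / (7) = 2.5714
Iteration 2:
  x_1 = (-5 - (3)·2.5714) / (7) = -1.8163
  x_2 = (12 - (-3)·-0.2857) / (7) = 1.5918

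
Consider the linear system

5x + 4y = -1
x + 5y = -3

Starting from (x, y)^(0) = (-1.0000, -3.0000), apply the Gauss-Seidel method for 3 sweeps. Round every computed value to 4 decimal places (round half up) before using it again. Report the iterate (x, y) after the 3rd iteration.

(0.3811, -0.6762)

Iteration 1:
  x = (-1 - (4)·-3.0000) / (5) = 2.2000
  y = (-3 - (1)·2.2000) / (5) = -1.0400
Iteration 2:
  x = (-1 - (4)·-1.0400) / (5) = 0.6320
  y = (-3 - (1)·0.6320) / (5) = -0.7264
Iteration 3:
  x = (-1 - (4)·-0.7264) / (5) = 0.3811
  y = (-3 - (1)·0.3811) / (5) = -0.6762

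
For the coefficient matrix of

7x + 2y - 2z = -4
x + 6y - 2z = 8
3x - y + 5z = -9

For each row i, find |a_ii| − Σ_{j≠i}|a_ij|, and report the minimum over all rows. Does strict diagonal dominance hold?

1

row 1: |7| − (2+2) = 3
row 2: |6| − (1+2) = 3
row 3: |5| − (3+1) = 1
minimum over rows = 1 → strictly diagonally dominant (convergence guaranteed)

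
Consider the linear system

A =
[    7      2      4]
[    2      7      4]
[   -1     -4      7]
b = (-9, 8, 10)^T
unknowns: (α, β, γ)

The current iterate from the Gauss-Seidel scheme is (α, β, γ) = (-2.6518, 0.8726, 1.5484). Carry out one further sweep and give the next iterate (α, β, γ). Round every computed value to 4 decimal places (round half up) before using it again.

One sweep:
  α = (-9 - (2)·0.8726 - (4)·1.5484) / (7) = -2.4198
  β = (8 - (2)·-2.4198 - (4)·1.5484) / (7) = 0.9494
  γ = (10 - (-1)·-2.4198 - (-4)·0.9494) / (7) = 1.6254

(-2.4198, 0.9494, 1.6254)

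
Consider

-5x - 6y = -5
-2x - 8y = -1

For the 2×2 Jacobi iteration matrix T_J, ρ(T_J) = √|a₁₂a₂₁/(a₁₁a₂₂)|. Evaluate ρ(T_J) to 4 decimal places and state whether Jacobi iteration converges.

0.5477

a₁₂a₂₁/(a₁₁a₂₂) = (-6)·(-2) / ((-5)·(-8)) = 0.300000
ρ = √|0.300000| = √0.300000 = 0.5477
ρ < 1, so Jacobi converges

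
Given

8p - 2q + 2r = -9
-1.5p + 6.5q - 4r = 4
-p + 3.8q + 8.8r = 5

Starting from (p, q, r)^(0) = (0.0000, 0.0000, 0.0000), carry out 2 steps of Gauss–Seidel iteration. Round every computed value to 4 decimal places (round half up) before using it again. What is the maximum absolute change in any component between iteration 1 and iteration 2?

0.1804

Iteration 1:
  p = (-9 - (-2)·0.0000 - (2)·0.0000) / (8) = -1.1250
  q = (4 - (-1.5)·-1.1250 - (-4)·0.0000) / (6.5) = 0.3558
  r = (5 - (-1)·-1.1250 - (3.8)·0.3558) / (8.8) = 0.2867
Iteration 2:
  p = (-9 - (-2)·0.3558 - (2)·0.2867) / (8) = -1.1077
  q = (4 - (-1.5)·-1.1077 - (-4)·0.2867) / (6.5) = 0.5362
  r = (5 - (-1)·-1.1077 - (3.8)·0.5362) / (8.8) = 0.2108
Change: (0.0173, 0.1804, -0.0759) → max |·| = 0.1804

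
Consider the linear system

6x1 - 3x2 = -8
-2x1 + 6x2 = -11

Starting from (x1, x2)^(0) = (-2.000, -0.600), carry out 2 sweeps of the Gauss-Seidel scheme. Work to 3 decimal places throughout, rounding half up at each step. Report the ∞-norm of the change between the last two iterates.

0.889

Iteration 1:
  x1 = (-8 - (-3)·-0.600) / (6) = -1.633
  x2 = (-11 - (-2)·-1.633) / (6) = -2.378
Iteration 2:
  x1 = (-8 - (-3)·-2.378) / (6) = -2.522
  x2 = (-11 - (-2)·-2.522) / (6) = -2.674
Change: (-0.889, -0.296) → max |·| = 0.889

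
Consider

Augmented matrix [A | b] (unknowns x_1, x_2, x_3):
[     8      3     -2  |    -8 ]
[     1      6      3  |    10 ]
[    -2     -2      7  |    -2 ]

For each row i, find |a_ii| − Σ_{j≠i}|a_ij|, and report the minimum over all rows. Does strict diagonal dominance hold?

row 1: |8| − (3+2) = 3
row 2: |6| − (1+3) = 2
row 3: |7| − (2+2) = 3
minimum over rows = 2 → strictly diagonally dominant (convergence guaranteed)

2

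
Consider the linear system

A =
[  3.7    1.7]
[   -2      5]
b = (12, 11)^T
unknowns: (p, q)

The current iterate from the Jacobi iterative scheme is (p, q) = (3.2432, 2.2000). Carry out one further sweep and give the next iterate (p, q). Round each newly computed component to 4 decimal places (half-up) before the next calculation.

(2.2324, 3.4973)

One sweep:
  p = (12 - (1.7)·2.2000) / (3.7) = 2.2324
  q = (11 - (-2)·3.2432) / (5) = 3.4973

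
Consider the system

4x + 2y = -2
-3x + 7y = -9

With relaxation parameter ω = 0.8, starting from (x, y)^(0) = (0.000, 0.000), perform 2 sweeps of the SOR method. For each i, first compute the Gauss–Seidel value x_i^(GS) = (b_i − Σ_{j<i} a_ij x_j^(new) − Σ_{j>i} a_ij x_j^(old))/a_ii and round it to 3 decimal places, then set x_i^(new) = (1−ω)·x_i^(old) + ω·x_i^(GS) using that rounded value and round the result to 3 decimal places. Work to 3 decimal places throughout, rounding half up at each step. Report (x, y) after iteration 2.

Iteration 1:
  x: GS value = (-2 - (2)·0.000) / (4) = -0.500;  x ← (1−ω)·0.000 + ω·-0.500 = -0.400
  y: GS value = (-9 - (-3)·-0.400) / (7) = -1.457;  y ← (1−ω)·0.000 + ω·-1.457 = -1.166
Iteration 2:
  x: GS value = (-2 - (2)·-1.166) / (4) = 0.083;  x ← (1−ω)·-0.400 + ω·0.083 = -0.014
  y: GS value = (-9 - (-3)·-0.014) / (7) = -1.292;  y ← (1−ω)·-1.166 + ω·-1.292 = -1.267

(-0.014, -1.267)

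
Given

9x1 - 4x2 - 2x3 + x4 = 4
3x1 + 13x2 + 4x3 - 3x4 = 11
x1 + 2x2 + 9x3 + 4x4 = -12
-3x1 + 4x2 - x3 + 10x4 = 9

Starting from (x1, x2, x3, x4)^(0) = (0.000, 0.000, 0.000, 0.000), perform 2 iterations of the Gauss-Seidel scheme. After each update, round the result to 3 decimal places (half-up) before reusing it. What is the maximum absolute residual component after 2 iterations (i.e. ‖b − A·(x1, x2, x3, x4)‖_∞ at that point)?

2.043

Iteration 1:
  x1 = (4 - (-4)·0.000 - (-2)·0.000 - (1)·0.000) / (9) = 0.444
  x2 = (11 - (3)·0.444 - (4)·0.000 - (-3)·0.000) / (13) = 0.744
  x3 = (-12 - (1)·0.444 - (2)·0.744 - (4)·0.000) / (9) = -1.548
  x4 = (9 - (-3)·0.444 - (4)·0.744 - (-1)·-1.548) / (10) = 0.581
Iteration 2:
  x1 = (4 - (-4)·0.744 - (-2)·-1.548 - (1)·0.581) / (9) = 0.367
  x2 = (11 - (3)·0.367 - (4)·-1.548 - (-3)·0.581) / (13) = 1.372
  x3 = (-12 - (1)·0.367 - (2)·1.372 - (4)·0.581) / (9) = -1.937
  x4 = (9 - (-3)·0.367 - (4)·1.372 - (-1)·-1.937) / (10) = 0.268
Residual b − A·x = (2.043, 0.615, 1.250, -0.004); ∞-norm = 2.043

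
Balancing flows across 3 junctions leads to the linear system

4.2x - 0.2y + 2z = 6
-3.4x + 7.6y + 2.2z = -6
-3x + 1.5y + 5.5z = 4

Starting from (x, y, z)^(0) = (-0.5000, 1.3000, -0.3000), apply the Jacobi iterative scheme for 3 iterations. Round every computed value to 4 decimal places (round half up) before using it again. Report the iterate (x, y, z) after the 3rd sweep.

(0.5335, -0.7330, 1.4804)

Iteration 1:
  x = (6 - (-0.2)·1.3000 - (2)·-0.3000) / (4.2) = 1.6333
  y = (-6 - (-3.4)·-0.5000 - (2.2)·-0.3000) / (7.6) = -0.9263
  z = (4 - (-3)·-0.5000 - (1.5)·1.3000) / (5.5) = 0.1000
Iteration 2:
  x = (6 - (-0.2)·-0.9263 - (2)·0.1000) / (4.2) = 1.3368
  y = (-6 - (-3.4)·1.6333 - (2.2)·0.1000) / (7.6) = -0.0877
  z = (4 - (-3)·1.6333 - (1.5)·-0.9263) / (5.5) = 1.8708
Iteration 3:
  x = (6 - (-0.2)·-0.0877 - (2)·1.8708) / (4.2) = 0.5335
  y = (-6 - (-3.4)·1.3368 - (2.2)·1.8708) / (7.6) = -0.7330
  z = (4 - (-3)·1.3368 - (1.5)·-0.0877) / (5.5) = 1.4804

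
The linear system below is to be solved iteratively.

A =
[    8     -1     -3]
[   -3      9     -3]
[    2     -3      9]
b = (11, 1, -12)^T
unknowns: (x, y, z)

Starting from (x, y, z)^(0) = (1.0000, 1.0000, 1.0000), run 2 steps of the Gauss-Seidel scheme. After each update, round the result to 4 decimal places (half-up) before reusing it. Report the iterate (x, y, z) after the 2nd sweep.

Iteration 1:
  x = (11 - (-1)·1.0000 - (-3)·1.0000) / (8) = 1.8750
  y = (1 - (-3)·1.8750 - (-3)·1.0000) / (9) = 1.0694
  z = (-12 - (2)·1.8750 - (-3)·1.0694) / (9) = -1.3935
Iteration 2:
  x = (11 - (-1)·1.0694 - (-3)·-1.3935) / (8) = 0.9861
  y = (1 - (-3)·0.9861 - (-3)·-1.3935) / (9) = -0.0247
  z = (-12 - (2)·0.9861 - (-3)·-0.0247) / (9) = -1.5607

(0.9861, -0.0247, -1.5607)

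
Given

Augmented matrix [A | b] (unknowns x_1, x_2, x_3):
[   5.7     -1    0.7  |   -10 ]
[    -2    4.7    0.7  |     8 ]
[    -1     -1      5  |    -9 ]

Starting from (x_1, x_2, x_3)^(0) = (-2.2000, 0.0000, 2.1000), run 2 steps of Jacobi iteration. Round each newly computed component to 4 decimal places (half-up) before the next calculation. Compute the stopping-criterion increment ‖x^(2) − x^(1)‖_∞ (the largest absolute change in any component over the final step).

Iteration 1:
  x_1 = (-10 - (-1)·0.0000 - (0.7)·2.1000) / (5.7) = -2.0123
  x_2 = (8 - (-2)·-2.2000 - (0.7)·2.1000) / (4.7) = 0.4532
  x_3 = (-9 - (-1)·-2.2000 - (-1)·0.0000) / (5) = -2.2400
Iteration 2:
  x_1 = (-10 - (-1)·0.4532 - (0.7)·-2.2400) / (5.7) = -1.3998
  x_2 = (8 - (-2)·-2.0123 - (0.7)·-2.2400) / (4.7) = 1.1794
  x_3 = (-9 - (-1)·-2.0123 - (-1)·0.4532) / (5) = -2.1118
Change: (0.6125, 0.7262, 0.1282) → max |·| = 0.7262

0.7262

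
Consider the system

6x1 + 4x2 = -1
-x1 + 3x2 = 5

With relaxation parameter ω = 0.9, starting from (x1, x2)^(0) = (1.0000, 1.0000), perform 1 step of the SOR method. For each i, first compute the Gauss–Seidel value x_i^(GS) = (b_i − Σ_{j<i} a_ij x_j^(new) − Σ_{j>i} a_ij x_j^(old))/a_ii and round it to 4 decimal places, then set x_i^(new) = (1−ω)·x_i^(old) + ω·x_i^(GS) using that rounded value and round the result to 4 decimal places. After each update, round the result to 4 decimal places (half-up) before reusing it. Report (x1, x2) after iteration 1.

Iteration 1:
  x1: GS value = (-1 - (4)·1.0000) / (6) = -0.8333;  x1 ← (1−ω)·1.0000 + ω·-0.8333 = -0.6500
  x2: GS value = (5 - (-1)·-0.6500) / (3) = 1.4500;  x2 ← (1−ω)·1.0000 + ω·1.4500 = 1.4050

(-0.6500, 1.4050)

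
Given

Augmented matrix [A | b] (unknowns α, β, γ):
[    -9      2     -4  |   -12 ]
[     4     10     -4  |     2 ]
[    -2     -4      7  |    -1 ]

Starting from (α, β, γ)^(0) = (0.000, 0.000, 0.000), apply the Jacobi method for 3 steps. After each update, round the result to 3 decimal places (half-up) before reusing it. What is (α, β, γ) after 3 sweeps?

Iteration 1:
  α = (-12 - (2)·0.000 - (-4)·0.000) / (-9) = 1.333
  β = (2 - (4)·0.000 - (-4)·0.000) / (10) = 0.200
  γ = (-1 - (-2)·0.000 - (-4)·0.000) / (7) = -0.143
Iteration 2:
  α = (-12 - (2)·0.200 - (-4)·-0.143) / (-9) = 1.441
  β = (2 - (4)·1.333 - (-4)·-0.143) / (10) = -0.390
  γ = (-1 - (-2)·1.333 - (-4)·0.200) / (7) = 0.352
Iteration 3:
  α = (-12 - (2)·-0.390 - (-4)·0.352) / (-9) = 1.090
  β = (2 - (4)·1.441 - (-4)·0.352) / (10) = -0.236
  γ = (-1 - (-2)·1.441 - (-4)·-0.390) / (7) = 0.046

(1.090, -0.236, 0.046)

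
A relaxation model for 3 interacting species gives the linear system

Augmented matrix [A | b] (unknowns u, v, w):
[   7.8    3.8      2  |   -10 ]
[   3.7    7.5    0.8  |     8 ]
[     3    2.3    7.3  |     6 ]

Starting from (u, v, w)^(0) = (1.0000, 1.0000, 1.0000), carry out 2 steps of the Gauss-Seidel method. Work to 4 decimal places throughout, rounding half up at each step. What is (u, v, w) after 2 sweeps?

Iteration 1:
  u = (-10 - (3.8)·1.0000 - (2)·1.0000) / (7.8) = -2.0256
  v = (8 - (3.7)·-2.0256 - (0.8)·1.0000) / (7.5) = 1.9593
  w = (6 - (3)·-2.0256 - (2.3)·1.9593) / (7.3) = 1.0370
Iteration 2:
  u = (-10 - (3.8)·1.9593 - (2)·1.0370) / (7.8) = -2.5025
  v = (8 - (3.7)·-2.5025 - (0.8)·1.0370) / (7.5) = 2.1906
  w = (6 - (3)·-2.5025 - (2.3)·2.1906) / (7.3) = 1.1602

(-2.5025, 2.1906, 1.1602)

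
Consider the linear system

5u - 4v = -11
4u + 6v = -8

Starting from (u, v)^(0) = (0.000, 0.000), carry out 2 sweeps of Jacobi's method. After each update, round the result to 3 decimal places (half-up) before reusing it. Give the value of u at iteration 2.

-3.266

Iteration 1:
  u = (-11 - (-4)·0.000) / (5) = -2.200
  v = (-8 - (4)·0.000) / (6) = -1.333
Iteration 2:
  u = (-11 - (-4)·-1.333) / (5) = -3.266
  v = (-8 - (4)·-2.200) / (6) = 0.133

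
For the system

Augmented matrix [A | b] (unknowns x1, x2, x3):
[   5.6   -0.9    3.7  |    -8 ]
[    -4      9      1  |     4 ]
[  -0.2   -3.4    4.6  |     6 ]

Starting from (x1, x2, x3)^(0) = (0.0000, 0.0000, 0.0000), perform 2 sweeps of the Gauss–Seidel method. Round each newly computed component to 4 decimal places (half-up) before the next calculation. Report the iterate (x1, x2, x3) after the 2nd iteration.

Iteration 1:
  x1 = (-8 - (-0.9)·0.0000 - (3.7)·0.0000) / (5.6) = -1.4286
  x2 = (4 - (-4)·-1.4286 - (1)·0.0000) / (9) = -0.1905
  x3 = (6 - (-0.2)·-1.4286 - (-3.4)·-0.1905) / (4.6) = 1.1014
Iteration 2:
  x1 = (-8 - (-0.9)·-0.1905 - (3.7)·1.1014) / (5.6) = -2.1869
  x2 = (4 - (-4)·-2.1869 - (1)·1.1014) / (9) = -0.6499
  x3 = (6 - (-0.2)·-2.1869 - (-3.4)·-0.6499) / (4.6) = 0.7289

(-2.1869, -0.6499, 0.7289)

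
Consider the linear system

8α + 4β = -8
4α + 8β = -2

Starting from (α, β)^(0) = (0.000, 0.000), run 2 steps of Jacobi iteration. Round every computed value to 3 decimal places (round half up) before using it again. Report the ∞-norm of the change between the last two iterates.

Iteration 1:
  α = (-8 - (4)·0.000) / (8) = -1.000
  β = (-2 - (4)·0.000) / (8) = -0.250
Iteration 2:
  α = (-8 - (4)·-0.250) / (8) = -0.875
  β = (-2 - (4)·-1.000) / (8) = 0.250
Change: (0.125, 0.500) → max |·| = 0.500

0.500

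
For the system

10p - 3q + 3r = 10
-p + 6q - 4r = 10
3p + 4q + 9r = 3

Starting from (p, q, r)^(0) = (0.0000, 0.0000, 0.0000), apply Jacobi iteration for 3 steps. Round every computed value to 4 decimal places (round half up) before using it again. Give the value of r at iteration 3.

-1.0469

Iteration 1:
  p = (10 - (-3)·0.0000 - (3)·0.0000) / (10) = 1.0000
  q = (10 - (-1)·0.0000 - (-4)·0.0000) / (6) = 1.6667
  r = (3 - (3)·0.0000 - (4)·0.0000) / (9) = 0.3333
Iteration 2:
  p = (10 - (-3)·1.6667 - (3)·0.3333) / (10) = 1.4000
  q = (10 - (-1)·1.0000 - (-4)·0.3333) / (6) = 2.0555
  r = (3 - (3)·1.0000 - (4)·1.6667) / (9) = -0.7408
Iteration 3:
  p = (10 - (-3)·2.0555 - (3)·-0.7408) / (10) = 1.8389
  q = (10 - (-1)·1.4000 - (-4)·-0.7408) / (6) = 1.4061
  r = (3 - (3)·1.4000 - (4)·2.0555) / (9) = -1.0469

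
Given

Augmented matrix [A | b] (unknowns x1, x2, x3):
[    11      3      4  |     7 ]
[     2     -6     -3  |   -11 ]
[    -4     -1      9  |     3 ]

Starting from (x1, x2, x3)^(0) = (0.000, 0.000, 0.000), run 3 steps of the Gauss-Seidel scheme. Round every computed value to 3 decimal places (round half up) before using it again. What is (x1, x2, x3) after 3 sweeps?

Iteration 1:
  x1 = (7 - (3)·0.000 - (4)·0.000) / (11) = 0.636
  x2 = (-11 - (2)·0.636 - (-3)·0.000) / (-6) = 2.045
  x3 = (3 - (-4)·0.636 - (-1)·2.045) / (9) = 0.843
Iteration 2:
  x1 = (7 - (3)·2.045 - (4)·0.843) / (11) = -0.228
  x2 = (-11 - (2)·-0.228 - (-3)·0.843) / (-6) = 1.336
  x3 = (3 - (-4)·-0.228 - (-1)·1.336) / (9) = 0.380
Iteration 3:
  x1 = (7 - (3)·1.336 - (4)·0.380) / (11) = 0.134
  x2 = (-11 - (2)·0.134 - (-3)·0.380) / (-6) = 1.688
  x3 = (3 - (-4)·0.134 - (-1)·1.688) / (9) = 0.580

(0.134, 1.688, 0.580)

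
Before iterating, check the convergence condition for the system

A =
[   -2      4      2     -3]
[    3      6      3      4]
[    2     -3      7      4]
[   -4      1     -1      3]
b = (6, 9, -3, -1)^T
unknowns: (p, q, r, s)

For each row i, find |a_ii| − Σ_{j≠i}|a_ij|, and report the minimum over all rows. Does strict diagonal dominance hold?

-7

row 1: |-2| − (4+2+3) = -7
row 2: |6| − (3+3+4) = -4
row 3: |7| − (2+3+4) = -2
row 4: |3| − (4+1+1) = -3
minimum over rows = -7 → not strictly diagonally dominant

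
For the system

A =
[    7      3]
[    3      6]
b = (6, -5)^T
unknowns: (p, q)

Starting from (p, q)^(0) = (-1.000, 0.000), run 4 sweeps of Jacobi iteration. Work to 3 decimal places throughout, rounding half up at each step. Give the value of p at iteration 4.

Iteration 1:
  p = (6 - (3)·0.000) / (7) = 0.857
  q = (-5 - (3)·-1.000) / (6) = -0.333
Iteration 2:
  p = (6 - (3)·-0.333) / (7) = 1.000
  q = (-5 - (3)·0.857) / (6) = -1.262
Iteration 3:
  p = (6 - (3)·-1.262) / (7) = 1.398
  q = (-5 - (3)·1.000) / (6) = -1.333
Iteration 4:
  p = (6 - (3)·-1.333) / (7) = 1.428
  q = (-5 - (3)·1.398) / (6) = -1.532

1.428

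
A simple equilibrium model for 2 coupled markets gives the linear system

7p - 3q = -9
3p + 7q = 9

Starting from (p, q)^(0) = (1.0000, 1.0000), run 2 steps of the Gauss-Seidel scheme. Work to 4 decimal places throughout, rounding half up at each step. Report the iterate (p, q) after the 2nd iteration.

Iteration 1:
  p = (-9 - (-3)·1.0000) / (7) = -0.8571
  q = (9 - (3)·-0.8571) / (7) = 1.6530
Iteration 2:
  p = (-9 - (-3)·1.6530) / (7) = -0.5773
  q = (9 - (3)·-0.5773) / (7) = 1.5331

(-0.5773, 1.5331)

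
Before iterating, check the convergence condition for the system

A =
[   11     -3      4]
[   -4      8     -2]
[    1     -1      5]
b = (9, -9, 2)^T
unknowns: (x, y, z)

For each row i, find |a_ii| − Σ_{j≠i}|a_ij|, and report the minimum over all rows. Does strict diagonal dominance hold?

2

row 1: |11| − (3+4) = 4
row 2: |8| − (4+2) = 2
row 3: |5| − (1+1) = 3
minimum over rows = 2 → strictly diagonally dominant (convergence guaranteed)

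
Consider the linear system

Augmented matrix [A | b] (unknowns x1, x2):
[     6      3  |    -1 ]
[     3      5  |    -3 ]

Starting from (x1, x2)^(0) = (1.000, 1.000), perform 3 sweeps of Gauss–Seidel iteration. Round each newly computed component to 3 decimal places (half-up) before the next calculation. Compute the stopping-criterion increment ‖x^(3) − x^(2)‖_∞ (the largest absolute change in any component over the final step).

Iteration 1:
  x1 = (-1 - (3)·1.000) / (6) = -0.667
  x2 = (-3 - (3)·-0.667) / (5) = -0.200
Iteration 2:
  x1 = (-1 - (3)·-0.200) / (6) = -0.067
  x2 = (-3 - (3)·-0.067) / (5) = -0.560
Iteration 3:
  x1 = (-1 - (3)·-0.560) / (6) = 0.113
  x2 = (-3 - (3)·0.113) / (5) = -0.668
Change: (0.180, -0.108) → max |·| = 0.180

0.180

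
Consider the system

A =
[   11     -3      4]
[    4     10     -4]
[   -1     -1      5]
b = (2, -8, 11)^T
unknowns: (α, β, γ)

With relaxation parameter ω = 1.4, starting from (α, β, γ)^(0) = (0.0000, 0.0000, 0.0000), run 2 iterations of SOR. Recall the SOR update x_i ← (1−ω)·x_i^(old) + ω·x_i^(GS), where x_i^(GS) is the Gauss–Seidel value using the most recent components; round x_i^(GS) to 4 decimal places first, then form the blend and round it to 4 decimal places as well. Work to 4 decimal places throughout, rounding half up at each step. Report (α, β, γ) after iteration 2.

Iteration 1:
  α: GS value = (2 - (-3)·0.0000 - (4)·0.0000) / (11) = 0.1818;  α ← (1−ω)·0.0000 + ω·0.1818 = 0.2545
  β: GS value = (-8 - (4)·0.2545 - (-4)·0.0000) / (10) = -0.9018;  β ← (1−ω)·0.0000 + ω·-0.9018 = -1.2625
  γ: GS value = (11 - (-1)·0.2545 - (-1)·-1.2625) / (5) = 1.9984;  γ ← (1−ω)·0.0000 + ω·1.9984 = 2.7978
Iteration 2:
  α: GS value = (2 - (-3)·-1.2625 - (4)·2.7978) / (11) = -1.1799;  α ← (1−ω)·0.2545 + ω·-1.1799 = -1.7537
  β: GS value = (-8 - (4)·-1.7537 - (-4)·2.7978) / (10) = 1.0206;  β ← (1−ω)·-1.2625 + ω·1.0206 = 1.9338
  γ: GS value = (11 - (-1)·-1.7537 - (-1)·1.9338) / (5) = 2.2360;  γ ← (1−ω)·2.7978 + ω·2.2360 = 2.0113

(-1.7537, 1.9338, 2.0113)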